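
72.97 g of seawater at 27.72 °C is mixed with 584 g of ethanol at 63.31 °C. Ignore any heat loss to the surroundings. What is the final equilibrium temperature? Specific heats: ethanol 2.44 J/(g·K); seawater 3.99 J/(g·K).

Setting the total heat transfer to zero:
584×2.44×(T − 63.31) + 72.97×3.99×(T − 27.72) = 0
1716.1 T = 98285
T = 98285/1716.1 ≈ 57.27 °C

T_f ≈ 57.3 °C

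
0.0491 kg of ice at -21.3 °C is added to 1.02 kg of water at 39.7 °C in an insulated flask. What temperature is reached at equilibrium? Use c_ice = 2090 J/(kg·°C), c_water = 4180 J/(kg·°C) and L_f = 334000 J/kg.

Conservation of energy gives ΣQ = 0:
ice -21.3→0 °C: 0.0491×2090×21.3 = 2185.8
  fusion: m_ice L_f = 0.0491×334000 = 16399
  warm the meltwater: 205.24 T
  water: 4263.6(T − 39.7)
4468.8 T = 169265 − 18585 = 150680
T ≈ 33.72 °C (positive, so assuming full melt was valid).

T_f ≈ 33.7 °C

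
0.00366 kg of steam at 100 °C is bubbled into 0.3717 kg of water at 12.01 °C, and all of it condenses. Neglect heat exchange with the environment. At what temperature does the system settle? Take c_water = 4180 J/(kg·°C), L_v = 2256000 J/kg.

T_f ≈ 18.1 °C

Let T be the final temperature. ΣQ_i = 0:
steam→water at 100 °C releases m L_v = 0.00366·2256000 = 8257; condensate cools 100→T: 0.00366·4180·(T − 100) = 15.3(T − 100); water warms: 0.3717·4180·(T − 12.01) = 1553.7(T − 12.01)
1569 T = 8257 + 1529.9 + 18660 = 28447
T ≈ 18.13 °C — below 100 °C, confirming all the steam condensed.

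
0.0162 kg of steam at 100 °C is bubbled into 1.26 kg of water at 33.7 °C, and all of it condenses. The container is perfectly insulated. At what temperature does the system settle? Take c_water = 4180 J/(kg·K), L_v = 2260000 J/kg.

T_f ≈ 41.4 °C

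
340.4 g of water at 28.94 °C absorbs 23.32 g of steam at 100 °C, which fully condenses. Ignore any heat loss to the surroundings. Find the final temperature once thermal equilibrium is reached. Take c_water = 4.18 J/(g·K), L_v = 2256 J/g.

Let T be the final temperature. ΣQ_i = 0:
latent heat released on condensation: 23.32×2256 = 52610; condensate cools 100→T: 23.32×4.18×(T − 100) = 97.48(T − 100); water warms: 340.4×4.18×(T − 28.94) = 1422.9(T − 28.94)
1520.3 T = 52610 + 9747.8 + 41178 = 103536
T ≈ 68.10 °C — below 100 °C, confirming all the steam condensed.

T_f ≈ 68.1 °C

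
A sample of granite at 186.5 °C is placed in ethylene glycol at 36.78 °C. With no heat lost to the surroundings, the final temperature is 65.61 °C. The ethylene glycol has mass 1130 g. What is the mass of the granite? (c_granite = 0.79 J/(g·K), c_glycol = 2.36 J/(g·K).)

m ≈ 805 g

Heat gained plus heat lost sum to zero:
m×0.79×(65.61 − 186.5) + 1130×2.36×(65.61 − 36.78) = 0
-95.5 m = -76884
m = -76884/-95.5 ≈ 805 g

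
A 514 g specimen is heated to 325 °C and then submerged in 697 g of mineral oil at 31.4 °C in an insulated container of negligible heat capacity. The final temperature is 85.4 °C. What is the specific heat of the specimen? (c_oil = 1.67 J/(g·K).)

c ≈ 0.51 J/(g·K)

m_s c (T_s − T_f) = m_oil c_oil (T_f − T_0):
514·c·(325 − 85.4) = 697·1.67·(85.4 − 31.4)
123154 c = 62855  ⇒  c ≈ 0.5104 J/(g·K)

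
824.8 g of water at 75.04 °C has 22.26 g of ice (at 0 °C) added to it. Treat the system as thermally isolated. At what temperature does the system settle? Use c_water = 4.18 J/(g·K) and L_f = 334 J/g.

Heat gained plus heat lost sum to zero:
melt ice: 22.26×334 = 7434.8
  warm the meltwater: 93.05 T
  water cools: 824.8×4.18×(T − 75.04) = 3447.7(T − 75.04)
3540.7 T = 258713 − 7434.8 = 251278
T ≈ 70.97 °C — above 0 °C, consistent with complete melting.

T_f ≈ 71.0 °C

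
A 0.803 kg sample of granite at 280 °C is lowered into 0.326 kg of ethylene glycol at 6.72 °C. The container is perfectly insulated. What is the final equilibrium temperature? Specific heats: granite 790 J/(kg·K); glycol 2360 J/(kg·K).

Energy conservation, ΣQ = 0:
0.803·790·(T − 280) + 0.326·2360·(T − 6.72) = 0
634.37(T − 280) + 769.36(T − 6.72) = 0
(634.37 + 769.36) T = 634.37·280 + 769.36·6.72
T = 182794/1403.7 ≈ 130.22 °C

T_f ≈ 130.2 °C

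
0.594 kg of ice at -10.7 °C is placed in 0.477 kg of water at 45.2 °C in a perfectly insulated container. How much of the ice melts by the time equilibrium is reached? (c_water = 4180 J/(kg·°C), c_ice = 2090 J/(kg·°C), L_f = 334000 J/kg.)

m_melted ≈ 0.23 kg

Water can give up m c ΔT = 0.477·4180·45.2 = 90122 J before reaching 0 °C.
Of that, 0.594·2090·10.7 = 13284 J goes to bring the ice to 0 °C, leaving 76839 J.
To melt every bit of ice: 0.594·334000 = 198396 J.
Since 76839 < 198396 J, not all the ice melts; equilibrium is at 0 °C.
m_melt = 76839 / L_f = 0.2301 kg.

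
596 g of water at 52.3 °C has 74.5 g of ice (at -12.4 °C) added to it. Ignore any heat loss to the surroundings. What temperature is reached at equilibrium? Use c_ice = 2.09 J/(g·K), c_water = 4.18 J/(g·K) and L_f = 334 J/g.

Heat gained plus heat lost sum to zero:
warm ice to 0 °C: 74.5×2.09×(0 − (-12.4)) = 1930.7
  fusion: m_ice L_f = 74.5×334 = 24883
  warm the meltwater: 311.41 T
  water cools: 596×4.18×(T − 52.3) = 2491.3(T − 52.3)
2802.7 T = 130294 − 26814 = 103480
T ≈ 36.92 °C — above 0 °C, consistent with complete melting.

T_f ≈ 36.9 °C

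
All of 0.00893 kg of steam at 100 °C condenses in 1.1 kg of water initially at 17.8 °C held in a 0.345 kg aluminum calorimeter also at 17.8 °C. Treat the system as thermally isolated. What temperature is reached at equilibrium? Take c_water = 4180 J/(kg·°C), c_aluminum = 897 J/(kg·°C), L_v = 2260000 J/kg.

Let T be the final temperature. ΣQ_i = 0:
latent heat released on condensation: 0.00893×2260000 = 20182; condensed water 100 °C→T: 37.33(T − 100); water warms: 1.1×4180×(T − 17.8) = 4598(T − 17.8); cup: 309.46(T − 17.8)
4944.8 T = 20182 + 3732.7 + 87353 = 111267
T ≈ 22.50 °C (< 100 °C, so full condensation is consistent).

T_f ≈ 22.5 °C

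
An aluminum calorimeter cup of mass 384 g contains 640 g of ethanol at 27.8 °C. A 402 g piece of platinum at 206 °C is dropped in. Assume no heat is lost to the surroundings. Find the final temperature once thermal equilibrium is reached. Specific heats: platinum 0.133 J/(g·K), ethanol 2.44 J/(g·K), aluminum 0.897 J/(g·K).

T_f ≈ 32.7 °C

Conservation of energy gives ΣQ = 0:
402×0.133×(T − 206) + 640×2.44×(T − 27.8) + 384×0.897×(T − 27.8) = 0
53.47(T − 206) + 1561.6(T − 27.8) + 344.45(T − 27.8) = 0
1959.5 T = 64002
T = 64002/1959.5 ≈ 32.66 °C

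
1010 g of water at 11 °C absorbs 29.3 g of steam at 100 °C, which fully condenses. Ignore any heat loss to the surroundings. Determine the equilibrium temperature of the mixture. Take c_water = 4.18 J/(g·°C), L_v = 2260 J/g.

Heat gained plus heat lost sum to zero:
steam→water at 100 °C releases m L_v = 29.3×2260 = 66218; condensed water 100 °C→T: 122.47(T − 100); water warms: 1010×4.18×(T − 11) = 4221.8(T − 11)
4344.3 T = 66218 + 12247 + 46440 = 124905
T ≈ 28.75 °C, under the boiling point, so the assumption holds.

T_f ≈ 28.8 °C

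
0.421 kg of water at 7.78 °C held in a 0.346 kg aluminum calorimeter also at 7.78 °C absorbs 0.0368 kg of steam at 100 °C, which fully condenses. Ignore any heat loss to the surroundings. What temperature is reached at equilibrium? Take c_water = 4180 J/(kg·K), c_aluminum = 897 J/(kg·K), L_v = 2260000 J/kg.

Heat gained plus heat lost sum to zero:
steam→water at 100 °C releases m L_v = 0.0368×2260000 = 83168
  condensed water 100 °C→T: 153.82(T − 100)
  water warms: 0.421×4180×(T − 7.78) = 1759.8(T − 7.78)
  cup: 310.36(T − 7.78)
2224 T = 83168 + 15382 + 16106 = 114656
T ≈ 51.55 °C — below 100 °C, confirming all the steam condensed.

T_f ≈ 51.6 °C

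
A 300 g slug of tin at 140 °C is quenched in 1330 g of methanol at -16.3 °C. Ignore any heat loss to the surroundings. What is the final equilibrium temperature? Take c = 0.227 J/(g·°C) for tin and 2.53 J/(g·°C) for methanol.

T_f ≈ -13.2 °C

T_f = Σ m_i c_i T_i / Σ m_i c_i:
T_f = (68.1·140 + 3364.9·(-16.3)) / (68.1 + 3364.9)
    = -45314 / 3433 ≈ -13.20 °C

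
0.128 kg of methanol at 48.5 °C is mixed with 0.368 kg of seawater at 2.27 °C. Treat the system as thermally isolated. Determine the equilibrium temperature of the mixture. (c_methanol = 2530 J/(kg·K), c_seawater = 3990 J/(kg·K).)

Net heat exchanged in the isolated system is zero:
0.128*2530*(T − 48.5) + 0.368*3990*(T − 2.27) = 0
(323.84 + 1468.3) T = 323.84*48.5 + 1468.3*2.27
T = 19039/1792.2 ≈ 10.62 °C

T_f ≈ 10.6 °C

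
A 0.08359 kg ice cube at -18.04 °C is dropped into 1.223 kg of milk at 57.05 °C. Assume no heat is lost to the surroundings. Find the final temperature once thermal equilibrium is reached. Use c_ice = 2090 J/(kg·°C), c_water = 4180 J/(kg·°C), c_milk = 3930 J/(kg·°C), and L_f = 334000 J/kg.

T_f ≈ 47.2 °C

Taking heat into each body as positive, Σ m c ΔT = 0:
warm ice to 0 °C: 0.08359×2090×(0 − (-18.04)) = 3151.6; fusion: m_ice L_f = 0.08359×334000 = 27919; warm the meltwater: 349.41 T; milk: 4806.4(T − 57.05)
5155.8 T = 274205 − 31071 = 243134
T ≈ 47.16 °C. Since T > 0 °C, the all-ice-melts assumption holds.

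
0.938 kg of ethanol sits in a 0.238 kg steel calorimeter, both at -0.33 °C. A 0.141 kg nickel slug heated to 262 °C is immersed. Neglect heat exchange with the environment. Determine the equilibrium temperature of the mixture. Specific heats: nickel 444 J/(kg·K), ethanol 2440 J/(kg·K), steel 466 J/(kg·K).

T_f ≈ 6.3 °C

Taking heat into each body as positive, Σ m c ΔT = 0:
0.141·444·(T − 262) + 0.938·2440·(T − (-0.33)) + 0.238·466·(T − (-0.33)) = 0
(62.6 + 2288.7 + 110.91) T = 62.6·262 + 2288.7·(-0.33) + 110.91·(-0.33)
T = 15610/2462.2 ≈ 6.34 °C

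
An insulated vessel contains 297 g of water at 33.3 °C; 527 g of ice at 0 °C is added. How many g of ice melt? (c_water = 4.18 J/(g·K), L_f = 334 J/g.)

Cooling the water to 0 °C releases 297×4.18×33.3 = 41341 J.
Fully melting the ice requires m_ice L_f = 527×334 = 176018 J.
That's not enough to melt it all — equilibrium is at 0 °C with ice remaining.
Mass melted = 41341/334 ≈ 123.8 g.

m_melted ≈ 124 g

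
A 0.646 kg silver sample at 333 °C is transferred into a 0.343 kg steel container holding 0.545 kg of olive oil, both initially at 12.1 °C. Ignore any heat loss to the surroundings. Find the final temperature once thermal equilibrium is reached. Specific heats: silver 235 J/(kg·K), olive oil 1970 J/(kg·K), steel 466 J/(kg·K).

T_f ≈ 47.3 °C

Setting the total heat transfer to zero:
0.646·235·(T − 333) + 0.545·1970·(T − 12.1) + 0.343·466·(T − 12.1) = 0
151.81(T − 333) + 1073.7(T − 12.1) + 159.84(T − 12.1) = 0
(151.81 + 1073.7 + 159.84) T = 151.81·333 + 1073.7·12.1 + 159.84·12.1
T = 65478 / 1385.3 = 47.3 °C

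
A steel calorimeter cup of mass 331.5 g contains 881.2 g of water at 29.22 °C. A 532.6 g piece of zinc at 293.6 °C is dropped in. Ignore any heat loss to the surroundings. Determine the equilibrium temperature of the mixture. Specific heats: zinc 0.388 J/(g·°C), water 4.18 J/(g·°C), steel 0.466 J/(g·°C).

Let T be the final temperature. ΣQ_i = 0:
532.6·0.388·(T − 293.6) + 881.2·4.18·(T − 29.22) + 331.5·0.466·(T − 29.22) = 0
206.65(T − 293.6) + 3683.4(T − 29.22) + 154.48(T − 29.22) = 0
4044.5 T = 172815
T ≈ 42.73 °C

T_f ≈ 42.7 °C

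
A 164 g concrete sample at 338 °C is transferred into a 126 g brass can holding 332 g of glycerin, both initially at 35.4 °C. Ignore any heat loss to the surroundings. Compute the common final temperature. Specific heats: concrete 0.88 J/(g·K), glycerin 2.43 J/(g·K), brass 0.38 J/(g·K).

Taking heat into each body as positive, Σ m c ΔT = 0:
164·0.88·(T − 338) + 332·2.43·(T − 35.4) + 126·0.38·(T − 35.4) = 0
998.96 T = 79034
T = 79034/998.96 ≈ 79.12 °C

T_f ≈ 79.1 °C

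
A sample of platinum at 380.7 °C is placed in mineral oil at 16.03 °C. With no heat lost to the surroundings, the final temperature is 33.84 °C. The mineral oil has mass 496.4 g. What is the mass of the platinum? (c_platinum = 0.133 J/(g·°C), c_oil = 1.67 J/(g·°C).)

Heat gained plus heat lost sum to zero:
m×0.133×(33.84 − 380.7) + 496.4×1.67×(33.84 − 16.03) = 0
-46.13 m = -14764
m = -14764/-46.13 ≈ 320 g

m ≈ 320 g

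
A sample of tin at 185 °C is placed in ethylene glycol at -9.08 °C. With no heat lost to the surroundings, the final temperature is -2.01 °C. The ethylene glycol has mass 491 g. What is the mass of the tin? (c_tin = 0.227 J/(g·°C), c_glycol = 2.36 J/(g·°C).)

m ≈ 193 g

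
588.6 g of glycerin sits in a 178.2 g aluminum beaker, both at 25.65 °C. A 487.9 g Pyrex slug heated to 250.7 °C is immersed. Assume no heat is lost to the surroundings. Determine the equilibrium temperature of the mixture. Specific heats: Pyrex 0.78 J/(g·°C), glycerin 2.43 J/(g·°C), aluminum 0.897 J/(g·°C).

T_f ≈ 69.1 °C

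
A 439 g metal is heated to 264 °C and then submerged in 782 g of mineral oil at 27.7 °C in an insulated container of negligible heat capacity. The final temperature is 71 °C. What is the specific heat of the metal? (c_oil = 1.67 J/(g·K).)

c ≈ 0.667 J/(g·K)

Heat gained plus heat lost sum to zero:
439×c×(71 − 264) + 782×1.67×(71 − 27.7) = 0
-84727 c = -56547
c = -56547/-84727 ≈ 0.6674 J/(g·K)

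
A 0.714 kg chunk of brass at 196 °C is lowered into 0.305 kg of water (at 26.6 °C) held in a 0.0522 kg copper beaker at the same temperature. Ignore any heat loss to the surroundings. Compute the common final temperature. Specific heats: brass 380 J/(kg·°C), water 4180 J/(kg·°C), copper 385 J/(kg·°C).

T_f ≈ 55.9 °C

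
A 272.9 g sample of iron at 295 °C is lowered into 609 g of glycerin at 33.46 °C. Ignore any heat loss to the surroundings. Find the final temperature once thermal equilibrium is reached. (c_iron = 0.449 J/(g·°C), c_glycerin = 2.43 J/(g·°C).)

T_f ≈ 53.5 °C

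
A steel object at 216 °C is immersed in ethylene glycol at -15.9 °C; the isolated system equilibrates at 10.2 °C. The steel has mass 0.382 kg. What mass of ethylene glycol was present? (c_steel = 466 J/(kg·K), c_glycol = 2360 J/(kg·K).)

Net heat exchanged in the isolated system is zero:
0.382×466×(10.2 − 216) + m×2360×(10.2 − (-15.9)) = 0
61596 m = 36635
m = 36635/61596 ≈ 0.5948 kg

m ≈ 0.595 kg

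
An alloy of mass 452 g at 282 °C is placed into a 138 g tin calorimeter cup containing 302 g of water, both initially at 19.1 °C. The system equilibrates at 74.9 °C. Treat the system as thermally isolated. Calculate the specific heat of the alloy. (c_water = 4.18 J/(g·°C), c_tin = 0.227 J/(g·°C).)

c ≈ 0.771 J/(g·°C)

Energy conservation, ΣQ = 0:
452×c×(74.9 − 282) + 302×4.18×(74.9 − 19.1) + 138×0.227×(74.9 − 19.1) = 0
-93609 c = -72188
c = -72188/-93609 ≈ 0.7712 J/(g·°C)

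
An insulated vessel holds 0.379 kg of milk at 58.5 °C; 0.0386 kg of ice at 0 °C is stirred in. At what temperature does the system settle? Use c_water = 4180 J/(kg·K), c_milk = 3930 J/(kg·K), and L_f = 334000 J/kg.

T_f ≈ 45.0 °C

Sum of m c ΔT and latent-heat terms is zero:
melt ice: 0.0386×334000 = 12892
  meltwater 0→T: 0.0386×4180×T = 161.35 T
  milk cools: 0.379×3930×(T − 58.5) = 1489.5(T − 58.5)
1650.8 T = 87134 − 12892 = 74242
T ≈ 44.97 °C. Since T > 0 °C, the all-ice-melts assumption holds.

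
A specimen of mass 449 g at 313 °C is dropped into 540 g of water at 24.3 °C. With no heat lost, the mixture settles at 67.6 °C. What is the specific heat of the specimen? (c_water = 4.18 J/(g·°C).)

c ≈ 0.887 J/(g·°C)

m_s c (T_s − T_f) = m_water c_water (T_f − T_0):
449×c×(313 − 67.6) = 540×4.18×(67.6 − 24.3)
110185 c = 97737  ⇒  c ≈ 0.887 J/(g·°C)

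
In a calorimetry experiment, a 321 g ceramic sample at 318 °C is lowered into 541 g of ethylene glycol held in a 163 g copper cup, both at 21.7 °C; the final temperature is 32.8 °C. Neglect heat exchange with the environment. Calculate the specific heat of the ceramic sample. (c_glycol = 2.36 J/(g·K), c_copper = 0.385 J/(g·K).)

Net heat exchanged in the isolated system is zero:
321×c×(32.8 − 318) + 541×2.36×(32.8 − 21.7) + 163×0.385×(32.8 − 21.7) = 0
-91549 c = -14869
c = -14869/-91549 ≈ 0.1624 J/(g·K)

c ≈ 0.162 J/(g·K)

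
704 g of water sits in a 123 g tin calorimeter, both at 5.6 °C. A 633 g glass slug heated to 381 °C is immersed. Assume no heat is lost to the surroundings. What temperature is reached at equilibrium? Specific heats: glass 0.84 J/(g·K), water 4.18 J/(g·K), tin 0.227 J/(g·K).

T_f ≈ 62.6 °C

Let T be the final temperature. ΣQ_i = 0:
633·0.84·(T − 381) + 704·4.18·(T − 5.6) + 123·0.227·(T − 5.6) = 0
531.72(T − 381) + 2942.7(T − 5.6) + 27.92(T − 5.6) = 0
(531.72 + 2942.7 + 27.92) T = 531.72·381 + 2942.7·5.6 + 27.92·5.6
T = 219221 / 3502.4 = 62.6 °C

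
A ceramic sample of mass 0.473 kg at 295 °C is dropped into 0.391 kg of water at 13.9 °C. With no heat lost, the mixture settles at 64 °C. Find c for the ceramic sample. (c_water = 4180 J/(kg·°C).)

c ≈ 749 J/(kg·°C)

m_s c (T_s − T_f) = m_water c_water (T_f − T_0):
0.473×c×(295 − 64) = 0.391×4180×(64 − 13.9)
109.26 c = 81882  ⇒  c ≈ 749.4 J/(kg·°C)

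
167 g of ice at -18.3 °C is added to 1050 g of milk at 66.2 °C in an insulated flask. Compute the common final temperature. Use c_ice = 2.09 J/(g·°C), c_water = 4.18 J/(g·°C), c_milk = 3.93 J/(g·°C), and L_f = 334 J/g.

T_f ≈ 43.7 °C

Net heat exchanged in the isolated system is zero:
ice -18.3→0 °C: 167·2.09·18.3 = 6387.2
  melt ice: 167·334 = 55778
  meltwater 0→T: 167·4.18·T = 698.06 T
  milk: 4126.5(T − 66.2)
4824.6 T = 273174 − 62165 = 211009
T ≈ 43.74 °C (positive, so assuming full melt was valid).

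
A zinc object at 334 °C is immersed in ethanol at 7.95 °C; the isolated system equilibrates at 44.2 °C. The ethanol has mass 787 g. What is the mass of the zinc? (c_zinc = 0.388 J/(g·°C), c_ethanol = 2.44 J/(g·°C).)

Energy conservation, ΣQ = 0:
m×0.388×(44.2 − 334) + 787×2.44×(44.2 − 7.95) = 0
-112.44 m = -69610
m = -69610/-112.44 ≈ 619.1 g

m ≈ 619 g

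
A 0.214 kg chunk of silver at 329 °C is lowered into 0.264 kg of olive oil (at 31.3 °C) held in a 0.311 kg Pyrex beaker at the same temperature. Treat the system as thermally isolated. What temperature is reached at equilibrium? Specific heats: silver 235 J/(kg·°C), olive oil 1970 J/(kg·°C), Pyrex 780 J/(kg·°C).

T_f ≈ 49.7 °C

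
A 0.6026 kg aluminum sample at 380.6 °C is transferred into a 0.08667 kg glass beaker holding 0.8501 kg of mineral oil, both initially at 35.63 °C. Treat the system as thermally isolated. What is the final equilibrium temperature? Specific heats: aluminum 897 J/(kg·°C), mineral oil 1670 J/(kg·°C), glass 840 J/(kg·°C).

Heat gained plus heat lost sum to zero:
0.6026*897*(T − 380.6) + 0.8501*1670*(T − 35.63) + 0.08667*840*(T − 35.63) = 0
540.53(T − 380.6) + 1419.7(T − 35.63) + 72.8(T − 35.63) = 0
2033 T = 258903
T = 258903/2033 ≈ 127.35 °C

T_f ≈ 127.4 °C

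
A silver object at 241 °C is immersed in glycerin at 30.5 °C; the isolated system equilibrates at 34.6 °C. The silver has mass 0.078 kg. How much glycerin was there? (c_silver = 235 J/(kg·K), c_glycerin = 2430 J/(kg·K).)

m ≈ 0.38 kg

Heat lost by the silver = heat gained by the glycerin:
0.078×235×(241 − 34.6) = m×2430×(34.6 − 30.5)
9963 m = 3783.3  ⇒  m ≈ 0.3797 kg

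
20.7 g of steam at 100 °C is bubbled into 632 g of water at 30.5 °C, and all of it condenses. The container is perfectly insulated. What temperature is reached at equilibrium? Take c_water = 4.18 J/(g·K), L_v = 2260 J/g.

Let T be the final temperature. ΣQ_i = 0:
steam→water at 100 °C releases m L_v = 20.7·2260 = 46782
  condensed water 100 °C→T: 86.53(T − 100)
  original water: 2641.8(T − 30.5)
2728.3 T = 46782 + 8652.6 + 80574 = 136008
T ≈ 49.85 °C (< 100 °C, so full condensation is consistent).

T_f ≈ 49.9 °C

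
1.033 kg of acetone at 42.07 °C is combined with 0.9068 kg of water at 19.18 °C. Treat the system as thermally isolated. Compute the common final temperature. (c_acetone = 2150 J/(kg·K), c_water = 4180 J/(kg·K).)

T_f ≈ 27.6 °C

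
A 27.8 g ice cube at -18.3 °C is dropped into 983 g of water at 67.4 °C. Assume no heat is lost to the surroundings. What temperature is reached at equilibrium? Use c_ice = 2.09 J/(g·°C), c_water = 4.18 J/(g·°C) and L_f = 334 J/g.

T_f ≈ 63.1 °C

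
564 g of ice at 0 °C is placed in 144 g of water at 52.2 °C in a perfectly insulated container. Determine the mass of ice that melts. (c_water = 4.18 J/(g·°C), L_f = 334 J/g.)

m_melted ≈ 94.1 g

Cooling the water to 0 °C releases 144×4.18×52.2 = 31420 J.
Fully melting the ice requires m_ice L_f = 564×334 = 188376 J.
31420 J < 188376 J, so only part of the ice melts and the system sits at 0 °C.
m_melted×334 = 31420  ⇒  m_melted ≈ 94.07 g.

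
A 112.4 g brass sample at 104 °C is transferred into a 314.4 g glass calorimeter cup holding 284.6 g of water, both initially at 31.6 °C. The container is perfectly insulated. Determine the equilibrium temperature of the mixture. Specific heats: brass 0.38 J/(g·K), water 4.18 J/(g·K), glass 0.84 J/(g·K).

T_f ≈ 33.7 °C

Let T be the final temperature. ΣQ_i = 0:
112.4×0.38×(T − 104) + 284.6×4.18×(T − 31.6) + 314.4×0.84×(T − 31.6) = 0
(42.71 + 1189.6 + 264.1) T = 42.71×104 + 1189.6×31.6 + 264.1×31.6
T ≈ 33.67 °C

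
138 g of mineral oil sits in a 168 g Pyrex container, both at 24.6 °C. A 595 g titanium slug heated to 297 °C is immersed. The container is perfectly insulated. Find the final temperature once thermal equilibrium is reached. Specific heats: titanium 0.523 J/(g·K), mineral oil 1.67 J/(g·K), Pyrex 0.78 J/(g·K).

T_f ≈ 150.6 °C

T_f is the heat-capacity-weighted average of the initial temperatures:
T_f = (311.19×297 + 230.46×24.6 + 131.04×24.6) / (311.19 + 230.46 + 131.04)
    = 101315 / 672.68 ≈ 150.61 °C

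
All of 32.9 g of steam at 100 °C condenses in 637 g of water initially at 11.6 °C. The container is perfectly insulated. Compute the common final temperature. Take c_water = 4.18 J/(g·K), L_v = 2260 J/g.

T_f ≈ 42.5 °C

Sum of m c ΔT and latent-heat terms is zero:
latent heat released on condensation: 32.9·2260 = 74354
  condensate cools 100→T: 32.9·4.18·(T − 100) = 137.52(T − 100)
  original water: 2662.7(T − 11.6)
2800.2 T = 74354 + 13752 + 30887 = 118993
T ≈ 42.49 °C, under the boiling point, so the assumption holds.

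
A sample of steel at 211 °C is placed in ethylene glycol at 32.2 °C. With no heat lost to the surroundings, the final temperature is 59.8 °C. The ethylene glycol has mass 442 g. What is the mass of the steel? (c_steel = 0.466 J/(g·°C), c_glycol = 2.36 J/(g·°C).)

Heat lost by the steel = heat gained by the glycol:
m·0.466·(211 − 59.8) = 442·2.36·(59.8 − 32.2)
70.46 m = 28790  ⇒  m ≈ 408.6 g

m ≈ 409 g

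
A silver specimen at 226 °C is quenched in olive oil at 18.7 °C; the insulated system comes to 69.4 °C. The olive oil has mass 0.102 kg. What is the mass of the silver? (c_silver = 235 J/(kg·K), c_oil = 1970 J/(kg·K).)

Setting the total heat transfer to zero:
m×235×(69.4 − 226) + 0.102×1970×(69.4 − 18.7) = 0
-36801 m = -10188
m = -10188/-36801 ≈ 0.2768 kg

m ≈ 0.277 kg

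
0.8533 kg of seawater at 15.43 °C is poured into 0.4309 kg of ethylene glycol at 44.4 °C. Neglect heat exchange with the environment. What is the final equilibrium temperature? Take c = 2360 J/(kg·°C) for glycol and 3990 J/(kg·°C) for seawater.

T_f = Σ m_i c_i T_i / Σ m_i c_i:
T_f = (1016.9·44.4 + 3404.7·15.43) / (1016.9 + 3404.7)
    = 97685 / 4421.6 ≈ 22.09 °C

T_f ≈ 22.1 °C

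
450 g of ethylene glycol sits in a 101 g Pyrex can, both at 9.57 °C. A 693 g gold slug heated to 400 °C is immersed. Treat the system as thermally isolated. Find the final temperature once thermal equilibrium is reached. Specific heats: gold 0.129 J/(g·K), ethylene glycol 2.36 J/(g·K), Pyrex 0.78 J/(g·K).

T_f ≈ 37.9 °C

T_f = Σ m_i c_i T_i / Σ m_i c_i:
T_f = (89.4·400 + 1062·9.57 + 78.78·9.57) / (89.4 + 1062 + 78.78)
    = 46676 / 1230.2 ≈ 37.94 °C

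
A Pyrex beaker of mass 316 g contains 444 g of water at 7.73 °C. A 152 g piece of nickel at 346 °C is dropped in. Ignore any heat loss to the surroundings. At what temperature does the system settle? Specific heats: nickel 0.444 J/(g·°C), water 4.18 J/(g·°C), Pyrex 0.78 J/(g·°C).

T_f ≈ 18.3 °C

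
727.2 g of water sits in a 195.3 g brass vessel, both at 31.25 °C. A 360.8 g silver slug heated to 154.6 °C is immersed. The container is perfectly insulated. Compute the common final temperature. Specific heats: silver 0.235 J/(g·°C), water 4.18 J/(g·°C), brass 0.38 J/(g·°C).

Heat gained plus heat lost sum to zero:
360.8*0.235*(T − 154.6) + 727.2*4.18*(T − 31.25) + 195.3*0.38*(T − 31.25) = 0
84.79(T − 154.6) + 3039.7(T − 31.25) + 74.21(T − 31.25) = 0
3198.7 T = 110418
T = 110418 / 3198.7 = 34.5 °C

T_f ≈ 34.5 °C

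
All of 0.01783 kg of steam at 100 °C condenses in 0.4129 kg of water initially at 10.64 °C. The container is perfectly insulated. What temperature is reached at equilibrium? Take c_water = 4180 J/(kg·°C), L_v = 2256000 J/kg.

T_f ≈ 36.7 °C

Setting the total heat transfer to zero:
steam→water at 100 °C releases m L_v = 0.01783×2256000 = 40224; condensate cools 100→T: 0.01783×4180×(T − 100) = 74.53(T − 100); water warms: 0.4129×4180×(T − 10.64) = 1725.9(T − 10.64)
1800.5 T = 40224 + 7452.9 + 18364 = 66041
T ≈ 36.68 °C — below 100 °C, confirming all the steam condensed.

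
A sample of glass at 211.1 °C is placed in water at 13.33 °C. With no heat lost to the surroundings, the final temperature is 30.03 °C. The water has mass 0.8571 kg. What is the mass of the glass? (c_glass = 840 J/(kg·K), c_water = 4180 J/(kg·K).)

Let T be the final temperature. ΣQ_i = 0:
m·840·(30.03 − 211.1) + 0.8571·4180·(30.03 − 13.33) = 0
-152099 m = -59831
m = -59831/-152099 ≈ 0.3934 kg

m ≈ 0.393 kg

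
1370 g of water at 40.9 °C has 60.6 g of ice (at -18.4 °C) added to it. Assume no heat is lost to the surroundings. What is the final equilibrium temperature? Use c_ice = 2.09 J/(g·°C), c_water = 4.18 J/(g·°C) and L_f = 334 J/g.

Heat gained plus heat lost sum to zero:
ice -18.4→0 °C: 60.6×2.09×18.4 = 2330.4
  latent heat to melt: 60.6×334 = 20240
  warm the meltwater: 253.31 T
  water: 5726.6(T − 40.9)
5979.9 T = 234218 − 22571 = 211647
T ≈ 35.39 °C — above 0 °C, consistent with complete melting.

T_f ≈ 35.4 °C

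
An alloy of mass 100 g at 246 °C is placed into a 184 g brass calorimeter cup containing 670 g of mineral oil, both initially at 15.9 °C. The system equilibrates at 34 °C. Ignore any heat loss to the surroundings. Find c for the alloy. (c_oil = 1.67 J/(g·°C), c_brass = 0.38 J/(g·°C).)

c ≈ 1.01 J/(g·°C)

Heat gained plus heat lost sum to zero:
100·c·(34 − 246) + 670·1.67·(34 − 15.9) + 184·0.38·(34 − 15.9) = 0
-21200 c = -21518
c = -21518/-21200 ≈ 1.015 J/(g·°C)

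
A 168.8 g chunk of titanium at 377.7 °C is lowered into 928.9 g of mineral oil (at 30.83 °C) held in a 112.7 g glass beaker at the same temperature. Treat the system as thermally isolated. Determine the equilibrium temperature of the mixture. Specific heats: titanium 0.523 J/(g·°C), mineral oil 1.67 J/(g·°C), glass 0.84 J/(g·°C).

T_f ≈ 48.5 °C

Conservation of energy gives ΣQ = 0:
168.8×0.523×(T − 377.7) + 928.9×1.67×(T − 30.83) + 112.7×0.84×(T − 30.83) = 0
88.28(T − 377.7) + 1551.3(T − 30.83) + 94.67(T − 30.83) = 0
(88.28 + 1551.3 + 94.67) T = 88.28×377.7 + 1551.3×30.83 + 94.67×30.83
T = 84088/1734.2 ≈ 48.49 °C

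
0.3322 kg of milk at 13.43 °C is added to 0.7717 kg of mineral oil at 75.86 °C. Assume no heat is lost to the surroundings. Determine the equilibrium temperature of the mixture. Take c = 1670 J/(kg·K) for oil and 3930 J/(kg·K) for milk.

|Q_oil| = |Q_milk|:
0.7717·1670·(75.86 − T) = 0.3322·3930·(T − 13.43)
1288.7(75.86 − T) = 1305.5(T − 13.43)
2594.3 T = 115297  ⇒  T ≈ 44.44 °C

T_f ≈ 44.4 °C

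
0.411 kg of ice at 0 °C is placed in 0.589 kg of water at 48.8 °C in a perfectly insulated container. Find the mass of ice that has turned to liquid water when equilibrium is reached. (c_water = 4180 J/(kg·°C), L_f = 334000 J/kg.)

m_melted ≈ 0.36 kg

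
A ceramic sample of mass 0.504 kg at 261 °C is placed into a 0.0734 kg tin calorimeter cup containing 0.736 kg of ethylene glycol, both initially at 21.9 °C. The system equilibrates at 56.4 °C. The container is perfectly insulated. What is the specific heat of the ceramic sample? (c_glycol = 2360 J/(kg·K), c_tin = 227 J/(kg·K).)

c ≈ 587 J/(kg·K)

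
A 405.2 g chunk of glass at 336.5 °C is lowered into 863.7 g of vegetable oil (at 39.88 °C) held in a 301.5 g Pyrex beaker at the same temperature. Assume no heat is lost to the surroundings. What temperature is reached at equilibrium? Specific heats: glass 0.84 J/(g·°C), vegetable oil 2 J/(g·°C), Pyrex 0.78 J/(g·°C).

With ΣQ=0 the equilibrium temperature is the m·c-weighted mean:
T_f = (340.37×336.5 + 1727.4×39.88 + 235.17×39.88) / (340.37 + 1727.4 + 235.17)
    = 192801 / 2302.9 ≈ 83.72 °C

T_f ≈ 83.7 °C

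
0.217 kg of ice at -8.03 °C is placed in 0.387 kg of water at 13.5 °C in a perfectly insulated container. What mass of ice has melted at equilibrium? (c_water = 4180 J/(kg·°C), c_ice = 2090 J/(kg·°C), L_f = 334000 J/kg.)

Water can give up m c ΔT = 0.387·4180·13.5 = 21838 J before reaching 0 °C.
Of that, 0.217·2090·8.03 = 3641.8 J goes to bring the ice to 0 °C, leaving 18197 J.
To melt every bit of ice: 0.217·334000 = 72478 J.
18197 J < 72478 J, so only part of the ice melts and the system sits at 0 °C.
Mass melted = 18197/334000 ≈ 0.05448 kg.

m_melted ≈ 0.0545 kg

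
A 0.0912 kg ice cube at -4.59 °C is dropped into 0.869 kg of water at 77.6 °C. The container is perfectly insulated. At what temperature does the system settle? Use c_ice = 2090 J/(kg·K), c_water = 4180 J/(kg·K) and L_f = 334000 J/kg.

Conservation of energy gives ΣQ = 0:
warm ice to 0 °C: 0.0912×2090×(0 − (-4.59)) = 874.89; latent heat to melt: 0.0912×334000 = 30461; warm the meltwater: 381.22 T; water: 3632.4(T − 77.6)
4013.6 T = 281876 − 31336 = 250540
T ≈ 62.42 °C. Since T > 0 °C, the all-ice-melts assumption holds.

T_f ≈ 62.4 °C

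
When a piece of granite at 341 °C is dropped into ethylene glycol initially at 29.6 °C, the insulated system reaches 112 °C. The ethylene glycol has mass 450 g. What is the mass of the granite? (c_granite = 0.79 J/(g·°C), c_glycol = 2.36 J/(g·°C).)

Conservation of energy gives ΣQ = 0:
m×0.79×(112 − 341) + 450×2.36×(112 − 29.6) = 0
-180.91 m = -87509
m = -87509/-180.91 ≈ 483.7 g

m ≈ 484 g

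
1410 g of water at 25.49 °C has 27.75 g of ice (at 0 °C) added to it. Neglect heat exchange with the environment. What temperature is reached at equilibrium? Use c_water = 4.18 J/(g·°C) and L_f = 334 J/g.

Taking heat into each body as positive, Σ m c ΔT = 0:
latent heat to melt: 27.75×334 = 9268.5; warm the meltwater: 115.99 T; water cools: 1410×4.18×(T − 25.49) = 5893.8(T − 25.49)
6009.8 T = 150233 − 9268.5 = 140964
T ≈ 23.46 °C — above 0 °C, consistent with complete melting.

T_f ≈ 23.5 °C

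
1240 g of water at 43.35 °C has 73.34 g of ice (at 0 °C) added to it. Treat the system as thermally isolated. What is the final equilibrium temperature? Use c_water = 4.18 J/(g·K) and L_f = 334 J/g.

Heat gained plus heat lost sum to zero:
latent heat to melt: 73.34×334 = 24496
  warm the meltwater: 306.56 T
  water: 5183.2(T − 43.35)
5489.8 T = 224692 − 24496 = 200196
T ≈ 36.47 °C — above 0 °C, consistent with complete melting.

T_f ≈ 36.5 °C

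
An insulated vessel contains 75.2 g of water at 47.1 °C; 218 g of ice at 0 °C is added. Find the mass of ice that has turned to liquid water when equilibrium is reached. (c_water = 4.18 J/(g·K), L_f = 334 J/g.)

m_melted ≈ 44.3 g

Heat available from the water dropping to 0 °C: 75.2·4.18·47.1 = 14805 J.
Melting all 218 g of ice would need 218·334 = 72812 J.
That's not enough to melt it all — equilibrium is at 0 °C with ice remaining.
m_melted·334 = 14805  ⇒  m_melted ≈ 44.33 g.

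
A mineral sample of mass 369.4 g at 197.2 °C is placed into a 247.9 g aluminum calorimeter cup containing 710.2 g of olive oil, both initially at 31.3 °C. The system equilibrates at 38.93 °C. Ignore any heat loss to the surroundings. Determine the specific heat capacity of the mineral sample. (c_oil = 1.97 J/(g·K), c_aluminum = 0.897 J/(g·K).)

c ≈ 0.212 J/(g·K)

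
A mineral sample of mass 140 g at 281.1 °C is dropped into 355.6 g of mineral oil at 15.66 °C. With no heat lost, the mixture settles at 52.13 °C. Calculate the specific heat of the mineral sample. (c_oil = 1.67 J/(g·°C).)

c ≈ 0.676 J/(g·°C)

Conservation of energy gives ΣQ = 0:
140·c·(52.13 − 281.1) + 355.6·1.67·(52.13 − 15.66) = 0
-32056 c = -21658
c = -21658/-32056 ≈ 0.6756 J/(g·°C)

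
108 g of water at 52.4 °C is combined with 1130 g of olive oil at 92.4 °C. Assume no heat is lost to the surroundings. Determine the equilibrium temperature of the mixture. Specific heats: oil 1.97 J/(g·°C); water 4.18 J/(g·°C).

T_f ≈ 85.7 °C

T_f is the heat-capacity-weighted average of the initial temperatures:
T_f = (2226.1×92.4 + 451.44×52.4) / (2226.1 + 451.44)
    = 229347 / 2677.5 ≈ 85.66 °C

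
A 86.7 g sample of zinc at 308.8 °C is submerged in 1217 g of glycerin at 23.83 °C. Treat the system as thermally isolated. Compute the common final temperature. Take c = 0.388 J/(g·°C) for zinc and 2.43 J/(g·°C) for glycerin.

T_f ≈ 27.0 °C

Taking heat into each body as positive, Σ m c ΔT = 0:
86.7*0.388*(T − 308.8) + 1217*2.43*(T − 23.83) = 0
2990.9 T = 80861
T = 80861 / 2990.9 = 27 °C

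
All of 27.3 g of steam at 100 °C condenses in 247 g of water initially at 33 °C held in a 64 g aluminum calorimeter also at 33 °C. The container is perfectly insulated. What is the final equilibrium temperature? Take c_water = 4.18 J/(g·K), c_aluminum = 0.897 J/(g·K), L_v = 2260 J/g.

T_f ≈ 90.6 °C

Conservation of energy gives ΣQ = 0:
latent heat released on condensation: 27.3×2260 = 61698; condensate cools 100→T: 27.3×4.18×(T − 100) = 114.11(T − 100); original water: 1032.5(T − 33); aluminum cup: 64×0.897×(T − 33) = 57.41(T − 33)
1204 T = 61698 + 11411 + 35966 = 109075
T ≈ 90.60 °C — below 100 °C, confirming all the steam condensed.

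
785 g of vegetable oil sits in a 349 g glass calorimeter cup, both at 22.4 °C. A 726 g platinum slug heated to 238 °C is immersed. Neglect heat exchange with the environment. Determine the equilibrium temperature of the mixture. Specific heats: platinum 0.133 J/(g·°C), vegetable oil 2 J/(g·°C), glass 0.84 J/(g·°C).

T_f ≈ 33.0 °C

Net heat exchanged in the isolated system is zero:
726·0.133·(T − 238) + 785·2·(T − 22.4) + 349·0.84·(T − 22.4) = 0
96.56(T − 238) + 1570(T − 22.4) + 293.16(T − 22.4) = 0
(96.56 + 1570 + 293.16) T = 96.56·238 + 1570·22.4 + 293.16·22.4
T = 64716 / 1959.7 = 33 °C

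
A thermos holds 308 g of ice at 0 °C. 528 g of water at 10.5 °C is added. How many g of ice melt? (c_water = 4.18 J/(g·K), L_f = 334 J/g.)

Heat available from the water dropping to 0 °C: 528·4.18·10.5 = 23174 J.
Melting all 308 g of ice would need 308·334 = 102872 J.
That's not enough to melt it all — equilibrium is at 0 °C with ice remaining.
m_melt = 23174 / L_f = 69.38 g.

m_melted ≈ 69.4 g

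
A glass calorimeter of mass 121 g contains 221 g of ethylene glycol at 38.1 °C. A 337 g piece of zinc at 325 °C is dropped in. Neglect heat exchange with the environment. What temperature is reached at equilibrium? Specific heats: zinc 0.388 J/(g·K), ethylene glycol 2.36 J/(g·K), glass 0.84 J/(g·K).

T_f ≈ 87.9 °C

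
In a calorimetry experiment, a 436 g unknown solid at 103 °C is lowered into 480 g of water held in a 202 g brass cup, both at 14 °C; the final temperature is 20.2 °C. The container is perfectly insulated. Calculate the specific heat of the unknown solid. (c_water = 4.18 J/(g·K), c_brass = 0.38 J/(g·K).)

Heat gained plus heat lost sum to zero:
436×c×(20.2 − 103) + 480×4.18×(20.2 − 14) + 202×0.38×(20.2 − 14) = 0
-36101 c = -12916
c = -12916/-36101 ≈ 0.3578 J/(g·K)

c ≈ 0.358 J/(g·K)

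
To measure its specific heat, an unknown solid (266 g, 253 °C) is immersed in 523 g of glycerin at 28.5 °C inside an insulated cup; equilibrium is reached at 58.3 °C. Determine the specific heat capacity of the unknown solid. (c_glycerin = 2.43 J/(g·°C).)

Setting the total heat transfer to zero:
266×c×(58.3 − 253) + 523×2.43×(58.3 − 28.5) = 0
-51790 c = -37873
c = -37873/-51790 ≈ 0.7313 J/(g·°C)

c ≈ 0.731 J/(g·°C)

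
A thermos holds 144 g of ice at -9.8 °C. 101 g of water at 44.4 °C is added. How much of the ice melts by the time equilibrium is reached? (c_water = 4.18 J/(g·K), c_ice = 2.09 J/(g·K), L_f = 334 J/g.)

Heat available from the water dropping to 0 °C: 101·4.18·44.4 = 18745 J.
Warming the ice to 0 °C takes 144·2.09·9.8 = 2949.4 J, leaving 15795 J for melting.
Melting all 144 g of ice would need 144·334 = 48096 J.
That's not enough to melt it all — equilibrium is at 0 °C with ice remaining.
Mass melted = 15795/334 ≈ 47.29 g.

m_melted ≈ 47.3 g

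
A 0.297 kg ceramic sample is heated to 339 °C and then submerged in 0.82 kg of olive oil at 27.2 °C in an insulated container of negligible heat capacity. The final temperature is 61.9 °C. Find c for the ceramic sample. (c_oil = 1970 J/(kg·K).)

c ≈ 681 J/(kg·K)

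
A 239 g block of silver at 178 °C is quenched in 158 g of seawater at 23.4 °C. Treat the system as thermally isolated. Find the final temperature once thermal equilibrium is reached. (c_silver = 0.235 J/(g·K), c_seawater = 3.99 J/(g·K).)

T_f ≈ 36.0 °C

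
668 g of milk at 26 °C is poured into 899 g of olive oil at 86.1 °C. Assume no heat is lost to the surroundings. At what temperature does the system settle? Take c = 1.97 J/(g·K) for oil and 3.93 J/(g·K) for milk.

With ΣQ=0 the equilibrium temperature is the m·c-weighted mean:
T_f = (1771·86.1 + 2625.2·26) / (1771 + 2625.2)
    = 220742 / 4396.3 ≈ 50.21 °C

T_f ≈ 50.2 °C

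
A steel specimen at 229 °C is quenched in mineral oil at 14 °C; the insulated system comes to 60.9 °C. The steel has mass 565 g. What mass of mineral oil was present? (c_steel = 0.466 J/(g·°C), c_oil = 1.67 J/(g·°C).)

m ≈ 565 g

Energy conservation, ΣQ = 0:
565·0.466·(60.9 − 229) + m·1.67·(60.9 − 14) = 0
78.32 m = 44259
m = 44259/78.32 ≈ 565.1 g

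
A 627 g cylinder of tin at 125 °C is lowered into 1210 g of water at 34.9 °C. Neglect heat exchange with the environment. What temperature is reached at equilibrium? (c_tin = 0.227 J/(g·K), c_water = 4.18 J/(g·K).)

T_f ≈ 37.4 °C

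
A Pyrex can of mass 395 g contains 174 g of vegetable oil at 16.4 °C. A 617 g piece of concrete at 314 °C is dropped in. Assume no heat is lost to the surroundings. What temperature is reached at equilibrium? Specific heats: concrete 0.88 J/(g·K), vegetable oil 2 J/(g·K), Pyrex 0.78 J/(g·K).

T_f ≈ 151.2 °C

Conservation of energy gives ΣQ = 0:
617·0.88·(T − 314) + 174·2·(T − 16.4) + 395·0.78·(T − 16.4) = 0
542.96(T − 314) + 348(T − 16.4) + 308.1(T − 16.4) = 0
(542.96 + 348 + 308.1) T = 542.96·314 + 348·16.4 + 308.1·16.4
T = 181249 / 1199.1 = 151 °C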